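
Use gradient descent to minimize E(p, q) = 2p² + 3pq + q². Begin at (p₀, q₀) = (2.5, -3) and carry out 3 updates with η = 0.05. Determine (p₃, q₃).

∇E = (4p + 3q, 3p + 2q)
Step 1: at (2.5, -3), ∇E = (1, 1.5) → (2.5, -3) − 0.05·(1, 1.5) = (2.45, -3.075)
Step 2: at (2.45, -3.075), ∇E = (0.575, 1.2) → (2.45, -3.075) − 0.05·(0.575, 1.2) = (2.42125, -3.135)
Step 3: at (2.42125, -3.135), ∇E = (0.28, 0.99375) → (2.42125, -3.135) − 0.05·(0.28, 0.99375) = (2.40725, -3.1846875)

(2.40725, -3.1846875)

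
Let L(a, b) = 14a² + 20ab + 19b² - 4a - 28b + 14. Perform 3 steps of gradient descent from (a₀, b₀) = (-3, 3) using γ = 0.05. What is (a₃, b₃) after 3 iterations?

(-0.926, 0.937)

∇L = (28a + 20b - 4, 20a + 38b - 28)
(a₁, b₁) = (-3, 3) − 0.05·(-28, 26) = (-1.6, 1.7)
(a₂, b₂) = (-1.6, 1.7) − 0.05·(-14.8, 4.6) = (-0.86, 1.47)
(a₃, b₃) = (-0.86, 1.47) − 0.05·(1.32, 10.66) = (-0.926, 0.937)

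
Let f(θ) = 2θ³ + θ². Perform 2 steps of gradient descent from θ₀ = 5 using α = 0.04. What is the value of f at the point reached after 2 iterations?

-7.781871505408

f′(θ) = 6θ² + 2θ
θ₁ = 5 − 0.04·160 = -1.4
θ₂ = -1.4 − 0.04·8.96 = -1.7584
f(-1.7584) = -7.781871505408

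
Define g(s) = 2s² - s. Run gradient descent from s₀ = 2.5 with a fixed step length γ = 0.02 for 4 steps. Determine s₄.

1.86188416

g′(s) = 4s - 1
Step 1: g′(2.5) = 9; s₁ = 2.5 − 0.02·9 = 2.32
Step 2: g′(2.32) = 8.28; s₂ = 2.32 − 0.02·8.28 = 2.1544
Step 3: g′(2.1544) = 7.6176; s₃ = 2.1544 − 0.02·7.6176 = 2.002048
Step 4: g′(2.002048) = 7.008192; s₄ = 2.002048 − 0.02·7.008192 = 1.86188416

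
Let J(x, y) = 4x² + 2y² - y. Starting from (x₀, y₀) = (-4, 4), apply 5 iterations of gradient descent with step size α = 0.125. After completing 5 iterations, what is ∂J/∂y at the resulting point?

0.46875

∇J = (8x, 4y - 1)
Step 1: at (-4, 4), ∇J = (-32, 15) → (-4, 4) − 0.125·(-32, 15) = (0, 2.125)
Step 2: at (0, 2.125), ∇J = (0, 7.5) → (0, 2.125) − 0.125·(0, 7.5) = (0, 1.1875)
Step 3: at (0, 1.1875), ∇J = (0, 3.75) → (0, 1.1875) − 0.125·(0, 3.75) = (0, 0.71875)
Step 4: at (0, 0.71875), ∇J = (0, 1.875) → (0, 0.71875) − 0.125·(0, 1.875) = (0, 0.484375)
Step 5: at (0, 0.484375), ∇J = (0, 0.9375) → (0, 0.484375) − 0.125·(0, 0.9375) = (0, 0.3671875)
∂J/∂y at (0, 0.3671875) = 0.46875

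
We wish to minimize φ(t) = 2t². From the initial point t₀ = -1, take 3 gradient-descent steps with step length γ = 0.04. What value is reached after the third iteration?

φ′(t) = 4t
t₁ = -1 − 0.04·(-4) = -0.84
t₂ = -0.84 − 0.04·(-3.36) = -0.7056
t₃ = -0.7056 − 0.04·(-2.8224) = -0.592704

-0.592704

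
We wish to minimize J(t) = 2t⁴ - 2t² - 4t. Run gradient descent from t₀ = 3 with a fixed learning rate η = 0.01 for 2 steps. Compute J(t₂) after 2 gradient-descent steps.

J′(t) = 8t³ - 4t - 4
t₁ = 3 − 0.01·200 = 1
t₂ = 1 − 0.01·0 = 1
J(1) = -4

-4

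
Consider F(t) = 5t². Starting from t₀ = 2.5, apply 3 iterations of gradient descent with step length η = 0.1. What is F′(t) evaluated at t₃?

0

F′(t) = 10t
t₁ = 2.5 − 0.1·25 = 0
t₂ = 0 − 0.1·0 = 0
t₃ = 0 − 0.1·0 = 0
F′(t) at (0) = 0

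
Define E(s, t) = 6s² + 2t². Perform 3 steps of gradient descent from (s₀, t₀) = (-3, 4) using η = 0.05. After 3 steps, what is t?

2.048

∇E = (12s, 4t)
Step 1: at (-3, 4), ∇E = (-36, 16) → (-3, 4) − 0.05·(-36, 16) = (-1.2, 3.2)
Step 2: at (-1.2, 3.2), ∇E = (-14.4, 12.8) → (-1.2, 3.2) − 0.05·(-14.4, 12.8) = (-0.48, 2.56)
Step 3: at (-0.48, 2.56), ∇E = (-5.76, 10.24) → (-0.48, 2.56) − 0.05·(-5.76, 10.24) = (-0.192, 2.048)
t = 2.048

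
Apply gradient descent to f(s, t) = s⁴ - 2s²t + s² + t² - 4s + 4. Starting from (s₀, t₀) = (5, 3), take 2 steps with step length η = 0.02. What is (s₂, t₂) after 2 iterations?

(-0.08106496, 4.339456)

∇f = (4s³ - 4st + 2s - 4, -2s² + 2t)
Step 1: at (5, 3), ∇f = (446, -44) → (5, 3) − 0.02·(446, -44) = (-3.92, 3.88)
Step 2: at (-3.92, 3.88), ∇f = (-191.946752, -22.9728) → (-3.92, 3.88) − 0.02·(-191.946752, -22.9728) = (-0.08106496, 4.339456)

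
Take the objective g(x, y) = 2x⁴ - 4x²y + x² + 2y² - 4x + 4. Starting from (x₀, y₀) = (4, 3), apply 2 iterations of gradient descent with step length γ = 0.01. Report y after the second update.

3.3808

∇g = (8x³ - 8xy + 2x - 4, -4x² + 4y)
Step 1: at (4, 3), ∇g = (420, -52) → (4, 3) − 0.01·(420, -52) = (-0.2, 3.52)
Step 2: at (-0.2, 3.52), ∇g = (1.168, 13.92) → (-0.2, 3.52) − 0.01·(1.168, 13.92) = (-0.21168, 3.3808)
y = 3.3808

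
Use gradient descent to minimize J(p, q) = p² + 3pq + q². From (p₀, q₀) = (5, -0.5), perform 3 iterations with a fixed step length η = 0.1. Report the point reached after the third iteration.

(3.9415, -3.379)

∇J = (2p + 3q, 3p + 2q)
(p₁, q₁) = (5, -0.5) − 0.1·(8.5, 14) = (4.15, -1.9)
(p₂, q₂) = (4.15, -1.9) − 0.1·(2.6, 8.65) = (3.89, -2.765)
(p₃, q₃) = (3.89, -2.765) − 0.1·(-0.515, 6.14) = (3.9415, -3.379)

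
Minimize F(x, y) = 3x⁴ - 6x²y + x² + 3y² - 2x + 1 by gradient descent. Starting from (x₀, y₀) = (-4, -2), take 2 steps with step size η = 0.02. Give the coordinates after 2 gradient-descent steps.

(-574.37105408, 21.946048)

∇F = (12x³ - 12xy + 2x - 2, -6x² + 6y)
(x₁, y₁) = (-4, -2) − 0.02·(-874, -108) = (13.48, 0.16)
(x₂, y₂) = (13.48, 0.16) − 0.02·(29392.552704, -1089.3024) = (-574.37105408, 21.946048)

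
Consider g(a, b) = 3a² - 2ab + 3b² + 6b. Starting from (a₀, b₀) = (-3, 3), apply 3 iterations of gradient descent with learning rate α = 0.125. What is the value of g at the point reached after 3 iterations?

-3.33984375

∇g = (6a - 2b, -2a + 6b + 6)
(a₁, b₁) = (-3, 3) − 0.125·(-24, 30) = (0, -0.75)
(a₂, b₂) = (0, -0.75) − 0.125·(1.5, 1.5) = (-0.1875, -0.9375)
(a₃, b₃) = (-0.1875, -0.9375) − 0.125·(0.75, 0.75) = (-0.28125, -1.03125)
g(-0.28125, -1.03125) = -3.33984375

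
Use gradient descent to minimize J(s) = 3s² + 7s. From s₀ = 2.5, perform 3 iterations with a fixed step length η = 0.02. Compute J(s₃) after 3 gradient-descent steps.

J′(s) = 6s + 7
Step 1: J′(2.5) = 22; s₁ = 2.5 − 0.02·22 = 2.06
Step 2: J′(2.06) = 19.36; s₂ = 2.06 − 0.02·19.36 = 1.6728
Step 3: J′(1.6728) = 17.0368; s₃ = 1.6728 − 0.02·17.0368 = 1.332064
J(1.332064) = 14.647631500288

14.647631500288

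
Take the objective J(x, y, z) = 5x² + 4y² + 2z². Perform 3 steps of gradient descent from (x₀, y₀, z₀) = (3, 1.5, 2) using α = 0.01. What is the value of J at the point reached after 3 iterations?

∇J = (10x, 8y, 4z)
Step 1: at (3, 1.5, 2), ∇J = (30, 12, 8) → (3, 1.5, 2) − 0.01·(30, 12, 8) = (2.7, 1.38, 1.92)
Step 2: at (2.7, 1.38, 1.92), ∇J = (27, 11.04, 7.68) → (2.7, 1.38, 1.92) − 0.01·(27, 11.04, 7.68) = (2.43, 1.2696, 1.8432)
Step 3: at (2.43, 1.2696, 1.8432), ∇J = (24.3, 10.1568, 7.3728) → (2.43, 1.2696, 1.8432) − 0.01·(24.3, 10.1568, 7.3728) = (2.187, 1.168032, 1.769472)
J(2.187, 1.168032, 1.769472) = 35.634102329664

35.634102329664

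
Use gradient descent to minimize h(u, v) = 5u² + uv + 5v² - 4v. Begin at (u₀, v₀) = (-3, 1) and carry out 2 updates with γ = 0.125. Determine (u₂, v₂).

∇h = (10u + v, u + 10v - 4)
Step 1: at (-3, 1), ∇h = (-29, 3) → (-3, 1) − 0.125·(-29, 3) = (0.625, 0.625)
Step 2: at (0.625, 0.625), ∇h = (6.875, 2.875) → (0.625, 0.625) − 0.125·(6.875, 2.875) = (-0.234375, 0.265625)

(-0.234375, 0.265625)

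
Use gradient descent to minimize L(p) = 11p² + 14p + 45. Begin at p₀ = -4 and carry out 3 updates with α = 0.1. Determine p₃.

L′(p) = 22p + 14
Step 1: L′(-4) = -74; p₁ = -4 − 0.1·(-74) = 3.4
Step 2: L′(3.4) = 88.8; p₂ = 3.4 − 0.1·88.8 = -5.48
Step 3: L′(-5.48) = -106.56; p₃ = -5.48 − 0.1·(-106.56) = 5.176

5.176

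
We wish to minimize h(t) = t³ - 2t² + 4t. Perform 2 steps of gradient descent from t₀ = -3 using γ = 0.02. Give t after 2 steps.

h′(t) = 3t² - 4t + 4
t₁ = -3 − 0.02·43 = -3.86
t₂ = -3.86 − 0.02·64.1388 = -5.142776

-5.142776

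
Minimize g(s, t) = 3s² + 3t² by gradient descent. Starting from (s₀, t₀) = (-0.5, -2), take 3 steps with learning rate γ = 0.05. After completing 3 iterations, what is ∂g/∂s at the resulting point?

∇g = (6s, 6t)
(s₁, t₁) = (-0.5, -2) − 0.05·(-3, -12) = (-0.35, -1.4)
(s₂, t₂) = (-0.35, -1.4) − 0.05·(-2.1, -8.4) = (-0.245, -0.98)
(s₃, t₃) = (-0.245, -0.98) − 0.05·(-1.47, -5.88) = (-0.1715, -0.686)
∂g/∂s at (-0.1715, -0.686) = -1.029

-1.029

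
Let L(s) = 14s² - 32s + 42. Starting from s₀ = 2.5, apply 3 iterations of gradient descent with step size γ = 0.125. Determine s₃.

L′(s) = 28s - 32
s₁ = 2.5 − 0.125·38 = -2.25
s₂ = -2.25 − 0.125·(-95) = 9.625
s₃ = 9.625 − 0.125·237.5 = -20.0625

-20.0625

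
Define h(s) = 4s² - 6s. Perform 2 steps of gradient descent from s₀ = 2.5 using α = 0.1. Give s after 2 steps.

h′(s) = 8s - 6
Step 1: h′(2.5) = 14; s₁ = 2.5 − 0.1·14 = 1.1
Step 2: h′(1.1) = 2.8; s₂ = 1.1 − 0.1·2.8 = 0.82

0.82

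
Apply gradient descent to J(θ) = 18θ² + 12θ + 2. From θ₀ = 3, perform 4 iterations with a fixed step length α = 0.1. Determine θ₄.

151.992

J′(θ) = 36θ + 12
θ₁ = 3 − 0.1·120 = -9
θ₂ = -9 − 0.1·(-312) = 22.2
θ₃ = 22.2 − 0.1·811.2 = -58.92
θ₄ = -58.92 − 0.1·(-2109.12) = 151.992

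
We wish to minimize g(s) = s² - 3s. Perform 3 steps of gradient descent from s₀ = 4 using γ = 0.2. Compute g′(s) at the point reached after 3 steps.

1.08

g′(s) = 2s - 3
Step 1: g′(4) = 5; s₁ = 4 − 0.2·5 = 3
Step 2: g′(3) = 3; s₂ = 3 − 0.2·3 = 2.4
Step 3: g′(2.4) = 1.8; s₃ = 2.4 − 0.2·1.8 = 2.04
g′(s) at (2.04) = 1.08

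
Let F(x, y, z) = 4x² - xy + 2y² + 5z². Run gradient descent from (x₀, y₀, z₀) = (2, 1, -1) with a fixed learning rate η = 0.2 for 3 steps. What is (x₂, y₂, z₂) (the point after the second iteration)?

∇F = (8x - y, -x + 4y, 10z)
(x₁, y₁, z₁) = (2, 1, -1) − 0.2·(15, 2, -10) = (-1, 0.6, 1)
(x₂, y₂, z₂) = (-1, 0.6, 1) − 0.2·(-8.6, 3.4, 10) = (0.72, -0.08, -1)

(0.72, -0.08, -1)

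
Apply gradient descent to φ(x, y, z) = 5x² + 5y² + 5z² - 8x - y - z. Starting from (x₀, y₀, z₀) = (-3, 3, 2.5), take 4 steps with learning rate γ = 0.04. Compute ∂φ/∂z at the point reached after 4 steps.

∇φ = (10x - 8, 10y - 1, 10z - 1)
Step 1: at (-3, 3, 2.5), ∇φ = (-38, 29, 24) → (-3, 3, 2.5) − 0.04·(-38, 29, 24) = (-1.48, 1.84, 1.54)
Step 2: at (-1.48, 1.84, 1.54), ∇φ = (-22.8, 17.4, 14.4) → (-1.48, 1.84, 1.54) − 0.04·(-22.8, 17.4, 14.4) = (-0.568, 1.144, 0.964)
Step 3: at (-0.568, 1.144, 0.964), ∇φ = (-13.68, 10.44, 8.64) → (-0.568, 1.144, 0.964) − 0.04·(-13.68, 10.44, 8.64) = (-0.0208, 0.7264, 0.6184)
Step 4: at (-0.0208, 0.7264, 0.6184), ∇φ = (-8.208, 6.264, 5.184) → (-0.0208, 0.7264, 0.6184) − 0.04·(-8.208, 6.264, 5.184) = (0.30752, 0.47584, 0.41104)
∂φ/∂z at (0.30752, 0.47584, 0.41104) = 3.1104

3.1104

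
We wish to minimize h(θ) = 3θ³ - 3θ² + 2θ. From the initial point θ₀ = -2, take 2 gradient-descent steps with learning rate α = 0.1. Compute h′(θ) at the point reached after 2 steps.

28057.25

h′(θ) = 9θ² - 6θ + 2
θ₁ = -2 − 0.1·50 = -7
θ₂ = -7 − 0.1·485 = -55.5
h′(θ) at (-55.5) = 28057.25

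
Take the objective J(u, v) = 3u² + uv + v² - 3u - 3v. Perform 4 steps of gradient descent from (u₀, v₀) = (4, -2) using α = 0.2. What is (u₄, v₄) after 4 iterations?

∇J = (6u + v - 3, u + 2v - 3)
Step 1: at (4, -2), ∇J = (19, -3) → (4, -2) − 0.2·(19, -3) = (0.2, -1.4)
Step 2: at (0.2, -1.4), ∇J = (-3.2, -5.6) → (0.2, -1.4) − 0.2·(-3.2, -5.6) = (0.84, -0.28)
Step 3: at (0.84, -0.28), ∇J = (1.76, -2.72) → (0.84, -0.28) − 0.2·(1.76, -2.72) = (0.488, 0.264)
Step 4: at (0.488, 0.264), ∇J = (0.192, -1.984) → (0.488, 0.264) − 0.2·(0.192, -1.984) = (0.4496, 0.6608)

(0.4496, 0.6608)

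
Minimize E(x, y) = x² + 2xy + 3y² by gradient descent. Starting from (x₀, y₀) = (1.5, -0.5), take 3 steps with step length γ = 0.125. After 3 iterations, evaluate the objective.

∇E = (2x + 2y, 2x + 6y)
Step 1: at (1.5, -0.5), ∇E = (2, 0) → (1.5, -0.5) − 0.125·(2, 0) = (1.25, -0.5)
Step 2: at (1.25, -0.5), ∇E = (1.5, -0.5) → (1.25, -0.5) − 0.125·(1.5, -0.5) = (1.0625, -0.4375)
Step 3: at (1.0625, -0.4375), ∇E = (1.25, -0.5) → (1.0625, -0.4375) − 0.125·(1.25, -0.5) = (0.90625, -0.375)
E(0.90625, -0.375) = 0.5634765625

0.5634765625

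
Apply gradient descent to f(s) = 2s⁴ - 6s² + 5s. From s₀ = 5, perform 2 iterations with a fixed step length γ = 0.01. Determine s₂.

f′(s) = 8s³ - 12s + 5
Step 1: f′(5) = 945; s₁ = 5 − 0.01·945 = -4.45
Step 2: f′(-4.45) = -646.569; s₂ = -4.45 − 0.01·(-646.569) = 2.01569

2.01569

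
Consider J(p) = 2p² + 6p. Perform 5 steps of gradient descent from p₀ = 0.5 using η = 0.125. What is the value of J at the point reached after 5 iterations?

J′(p) = 4p + 6
Step 1: J′(0.5) = 8; p₁ = 0.5 − 0.125·8 = -0.5
Step 2: J′(-0.5) = 4; p₂ = -0.5 − 0.125·4 = -1
Step 3: J′(-1) = 2; p₃ = -1 − 0.125·2 = -1.25
Step 4: J′(-1.25) = 1; p₄ = -1.25 − 0.125·1 = -1.375
Step 5: J′(-1.375) = 0.5; p₅ = -1.375 − 0.125·0.5 = -1.4375
J(-1.4375) = -4.4921875

-4.4921875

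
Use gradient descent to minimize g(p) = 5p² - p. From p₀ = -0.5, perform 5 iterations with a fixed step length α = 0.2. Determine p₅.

0.7

g′(p) = 10p - 1
Step 1: g′(-0.5) = -6; p₁ = -0.5 − 0.2·(-6) = 0.7
Step 2: g′(0.7) = 6; p₂ = 0.7 − 0.2·6 = -0.5
Step 3: g′(-0.5) = -6; p₃ = -0.5 − 0.2·(-6) = 0.7
Step 4: g′(0.7) = 6; p₄ = 0.7 − 0.2·6 = -0.5
Step 5: g′(-0.5) = -6; p₅ = -0.5 − 0.2·(-6) = 0.7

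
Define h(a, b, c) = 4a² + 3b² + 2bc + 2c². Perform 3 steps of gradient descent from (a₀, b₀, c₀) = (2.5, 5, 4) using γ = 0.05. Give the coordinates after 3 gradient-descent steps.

∇h = (8a, 6b + 2c, 2b + 4c)
Step 1: at (2.5, 5, 4), ∇h = (20, 38, 26) → (2.5, 5, 4) − 0.05·(20, 38, 26) = (1.5, 3.1, 2.7)
Step 2: at (1.5, 3.1, 2.7), ∇h = (12, 24, 17) → (1.5, 3.1, 2.7) − 0.05·(12, 24, 17) = (0.9, 1.9, 1.85)
Step 3: at (0.9, 1.9, 1.85), ∇h = (7.2, 15.1, 11.2) → (0.9, 1.9, 1.85) − 0.05·(7.2, 15.1, 11.2) = (0.54, 1.145, 1.29)

(0.54, 1.145, 1.29)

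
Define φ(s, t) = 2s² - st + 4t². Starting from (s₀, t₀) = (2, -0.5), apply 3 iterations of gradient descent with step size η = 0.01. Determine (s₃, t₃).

∇φ = (4s - t, -s + 8t)
Step 1: at (2, -0.5), ∇φ = (8.5, -6) → (2, -0.5) − 0.01·(8.5, -6) = (1.915, -0.44)
Step 2: at (1.915, -0.44), ∇φ = (8.1, -5.435) → (1.915, -0.44) − 0.01·(8.1, -5.435) = (1.834, -0.38565)
Step 3: at (1.834, -0.38565), ∇φ = (7.72165, -4.9192) → (1.834, -0.38565) − 0.01·(7.72165, -4.9192) = (1.7567835, -0.336458)

(1.7567835, -0.336458)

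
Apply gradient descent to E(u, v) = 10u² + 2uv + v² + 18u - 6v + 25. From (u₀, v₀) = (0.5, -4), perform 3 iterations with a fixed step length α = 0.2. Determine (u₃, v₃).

(-26.684, -0.728)

∇E = (20u + 2v + 18, 2u + 2v - 6)
(u₁, v₁) = (0.5, -4) − 0.2·(20, -13) = (-3.5, -1.4)
(u₂, v₂) = (-3.5, -1.4) − 0.2·(-54.8, -15.8) = (7.46, 1.76)
(u₃, v₃) = (7.46, 1.76) − 0.2·(170.72, 12.44) = (-26.684, -0.728)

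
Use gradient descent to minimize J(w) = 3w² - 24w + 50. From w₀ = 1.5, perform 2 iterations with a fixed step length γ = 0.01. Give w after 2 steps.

1.791

J′(w) = 6w - 24
Step 1: J′(1.5) = -15; w₁ = 1.5 − 0.01·(-15) = 1.65
Step 2: J′(1.65) = -14.1; w₂ = 1.65 − 0.01·(-14.1) = 1.791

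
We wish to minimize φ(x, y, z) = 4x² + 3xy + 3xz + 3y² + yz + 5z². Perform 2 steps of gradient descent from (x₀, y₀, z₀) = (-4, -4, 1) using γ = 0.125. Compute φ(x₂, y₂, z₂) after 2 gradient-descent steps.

11.51318359375

∇φ = (8x + 3y + 3z, 3x + 6y + z, 3x + y + 10z)
Step 1: at (-4, -4, 1), ∇φ = (-41, -35, -6) → (-4, -4, 1) − 0.125·(-41, -35, -6) = (1.125, 0.375, 1.75)
Step 2: at (1.125, 0.375, 1.75), ∇φ = (15.375, 7.375, 21.25) → (1.125, 0.375, 1.75) − 0.125·(15.375, 7.375, 21.25) = (-0.796875, -0.546875, -0.90625)
φ(-0.796875, -0.546875, -0.90625) = 11.51318359375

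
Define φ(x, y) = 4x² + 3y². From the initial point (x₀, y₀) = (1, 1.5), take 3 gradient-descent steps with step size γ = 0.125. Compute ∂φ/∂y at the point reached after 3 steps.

0.140625

∇φ = (8x, 6y)
(x₁, y₁) = (1, 1.5) − 0.125·(8, 9) = (0, 0.375)
(x₂, y₂) = (0, 0.375) − 0.125·(0, 2.25) = (0, 0.09375)
(x₃, y₃) = (0, 0.09375) − 0.125·(0, 0.5625) = (0, 0.0234375)
∂φ/∂y at (0, 0.0234375) = 0.140625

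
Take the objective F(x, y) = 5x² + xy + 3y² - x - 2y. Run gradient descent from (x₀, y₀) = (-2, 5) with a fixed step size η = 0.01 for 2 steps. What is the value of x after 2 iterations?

-1.6934

∇F = (10x + y - 1, x + 6y - 2)
Step 1: at (-2, 5), ∇F = (-16, 26) → (-2, 5) − 0.01·(-16, 26) = (-1.84, 4.74)
Step 2: at (-1.84, 4.74), ∇F = (-14.66, 24.6) → (-1.84, 4.74) − 0.01·(-14.66, 24.6) = (-1.6934, 4.494)
x = -1.6934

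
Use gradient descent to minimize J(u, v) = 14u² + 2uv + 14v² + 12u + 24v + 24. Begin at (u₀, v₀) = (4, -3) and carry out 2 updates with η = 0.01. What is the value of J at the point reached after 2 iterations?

103.859096

∇J = (28u + 2v + 12, 2u + 28v + 24)
Step 1: at (4, -3), ∇J = (118, -52) → (4, -3) − 0.01·(118, -52) = (2.82, -2.48)
Step 2: at (2.82, -2.48), ∇J = (86, -39.8) → (2.82, -2.48) − 0.01·(86, -39.8) = (1.96, -2.082)
J(1.96, -2.082) = 103.859096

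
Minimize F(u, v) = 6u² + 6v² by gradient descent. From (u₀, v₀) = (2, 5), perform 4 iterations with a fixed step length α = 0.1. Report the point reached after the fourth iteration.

(0.0032, 0.008)

∇F = (12u, 12v)
(u₁, v₁) = (2, 5) − 0.1·(24, 60) = (-0.4, -1)
(u₂, v₂) = (-0.4, -1) − 0.1·(-4.8, -12) = (0.08, 0.2)
(u₃, v₃) = (0.08, 0.2) − 0.1·(0.96, 2.4) = (-0.016, -0.04)
(u₄, v₄) = (-0.016, -0.04) − 0.1·(-0.192, -0.48) = (0.0032, 0.008)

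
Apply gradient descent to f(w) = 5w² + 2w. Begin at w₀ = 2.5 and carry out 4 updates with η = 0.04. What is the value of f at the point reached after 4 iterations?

f′(w) = 10w + 2
Step 1: f′(2.5) = 27; w₁ = 2.5 − 0.04·27 = 1.42
Step 2: f′(1.42) = 16.2; w₂ = 1.42 − 0.04·16.2 = 0.772
Step 3: f′(0.772) = 9.72; w₃ = 0.772 − 0.04·9.72 = 0.3832
Step 4: f′(0.3832) = 5.832; w₄ = 0.3832 − 0.04·5.832 = 0.14992
f(0.14992) = 0.412220032

0.412220032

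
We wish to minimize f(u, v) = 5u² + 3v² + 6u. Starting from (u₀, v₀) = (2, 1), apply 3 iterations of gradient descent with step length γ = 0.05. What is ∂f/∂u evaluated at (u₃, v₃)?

3.25

∇f = (10u + 6, 6v)
(u₁, v₁) = (2, 1) − 0.05·(26, 6) = (0.7, 0.7)
(u₂, v₂) = (0.7, 0.7) − 0.05·(13, 4.2) = (0.05, 0.49)
(u₃, v₃) = (0.05, 0.49) − 0.05·(6.5, 2.94) = (-0.275, 0.343)
∂f/∂u at (-0.275, 0.343) = 3.25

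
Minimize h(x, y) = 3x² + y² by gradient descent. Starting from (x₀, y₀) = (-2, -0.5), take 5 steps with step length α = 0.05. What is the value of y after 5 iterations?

-0.295245

∇h = (6x, 2y)
(x₁, y₁) = (-2, -0.5) − 0.05·(-12, -1) = (-1.4, -0.45)
(x₂, y₂) = (-1.4, -0.45) − 0.05·(-8.4, -0.9) = (-0.98, -0.405)
(x₃, y₃) = (-0.98, -0.405) − 0.05·(-5.88, -0.81) = (-0.686, -0.3645)
(x₄, y₄) = (-0.686, -0.3645) − 0.05·(-4.116, -0.729) = (-0.4802, -0.32805)
(x₅, y₅) = (-0.4802, -0.32805) − 0.05·(-2.8812, -0.6561) = (-0.33614, -0.295245)
y = -0.295245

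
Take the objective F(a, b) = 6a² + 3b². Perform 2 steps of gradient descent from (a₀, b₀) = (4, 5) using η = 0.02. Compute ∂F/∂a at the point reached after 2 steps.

∇F = (12a, 6b)
(a₁, b₁) = (4, 5) − 0.02·(48, 30) = (3.04, 4.4)
(a₂, b₂) = (3.04, 4.4) − 0.02·(36.48, 26.4) = (2.3104, 3.872)
∂F/∂a at (2.3104, 3.872) = 27.7248

27.7248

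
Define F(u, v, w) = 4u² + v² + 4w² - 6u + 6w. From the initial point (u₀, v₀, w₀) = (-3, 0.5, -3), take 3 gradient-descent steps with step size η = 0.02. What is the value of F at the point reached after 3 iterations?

∇F = (8u - 6, 2v, 8w + 6)
(u₁, v₁, w₁) = (-3, 0.5, -3) − 0.02·(-30, 1, -18) = (-2.4, 0.48, -2.64)
(u₂, v₂, w₂) = (-2.4, 0.48, -2.64) − 0.02·(-25.2, 0.96, -15.12) = (-1.896, 0.4608, -2.3376)
(u₃, v₃, w₃) = (-1.896, 0.4608, -2.3376) − 0.02·(-21.168, 0.9216, -12.7008) = (-1.47264, 0.442368, -2.083584)
F(-1.47264, 0.442368, -2.083584) = 22.569988866048

22.569988866048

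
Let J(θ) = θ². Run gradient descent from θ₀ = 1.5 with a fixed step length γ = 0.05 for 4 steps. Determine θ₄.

J′(θ) = 2θ
Step 1: J′(1.5) = 3; θ₁ = 1.5 − 0.05·3 = 1.35
Step 2: J′(1.35) = 2.7; θ₂ = 1.35 − 0.05·2.7 = 1.215
Step 3: J′(1.215) = 2.43; θ₃ = 1.215 − 0.05·2.43 = 1.0935
Step 4: J′(1.0935) = 2.187; θ₄ = 1.0935 − 0.05·2.187 = 0.98415

0.98415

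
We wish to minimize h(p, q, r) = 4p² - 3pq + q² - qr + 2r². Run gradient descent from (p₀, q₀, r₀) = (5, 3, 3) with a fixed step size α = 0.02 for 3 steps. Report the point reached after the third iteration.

(3.4596, 3.578016, 2.515056)

∇h = (8p - 3q, -3p + 2q - r, -q + 4r)
(p₁, q₁, r₁) = (5, 3, 3) − 0.02·(31, -12, 9) = (4.38, 3.24, 2.82)
(p₂, q₂, r₂) = (4.38, 3.24, 2.82) − 0.02·(25.32, -9.48, 8.04) = (3.8736, 3.4296, 2.6592)
(p₃, q₃, r₃) = (3.8736, 3.4296, 2.6592) − 0.02·(20.7, -7.4208, 7.2072) = (3.4596, 3.578016, 2.515056)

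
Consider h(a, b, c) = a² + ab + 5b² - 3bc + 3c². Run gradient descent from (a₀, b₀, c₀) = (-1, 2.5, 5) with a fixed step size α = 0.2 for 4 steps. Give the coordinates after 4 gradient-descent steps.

∇h = (2a + b, a + 10b - 3c, -3b + 6c)
Step 1: at (-1, 2.5, 5), ∇h = (0.5, 9, 22.5) → (-1, 2.5, 5) − 0.2·(0.5, 9, 22.5) = (-1.1, 0.7, 0.5)
Step 2: at (-1.1, 0.7, 0.5), ∇h = (-1.5, 4.4, 0.9) → (-1.1, 0.7, 0.5) − 0.2·(-1.5, 4.4, 0.9) = (-0.8, -0.18, 0.32)
Step 3: at (-0.8, -0.18, 0.32), ∇h = (-1.78, -3.56, 2.46) → (-0.8, -0.18, 0.32) − 0.2·(-1.78, -3.56, 2.46) = (-0.444, 0.532, -0.172)
Step 4: at (-0.444, 0.532, -0.172), ∇h = (-0.356, 5.392, -2.628) → (-0.444, 0.532, -0.172) − 0.2·(-0.356, 5.392, -2.628) = (-0.3728, -0.5464, 0.3536)

(-0.3728, -0.5464, 0.3536)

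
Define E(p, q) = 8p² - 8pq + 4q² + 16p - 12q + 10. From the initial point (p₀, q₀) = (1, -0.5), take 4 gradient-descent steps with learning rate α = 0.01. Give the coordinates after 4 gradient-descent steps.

(-0.0403328, 0.20984704)

∇E = (16p - 8q + 16, -8p + 8q - 12)
Step 1: at (1, -0.5), ∇E = (36, -24) → (1, -0.5) − 0.01·(36, -24) = (0.64, -0.26)
Step 2: at (0.64, -0.26), ∇E = (28.32, -19.2) → (0.64, -0.26) − 0.01·(28.32, -19.2) = (0.3568, -0.068)
Step 3: at (0.3568, -0.068), ∇E = (22.2528, -15.3984) → (0.3568, -0.068) − 0.01·(22.2528, -15.3984) = (0.134272, 0.085984)
Step 4: at (0.134272, 0.085984), ∇E = (17.46048, -12.386304) → (0.134272, 0.085984) − 0.01·(17.46048, -12.386304) = (-0.0403328, 0.20984704)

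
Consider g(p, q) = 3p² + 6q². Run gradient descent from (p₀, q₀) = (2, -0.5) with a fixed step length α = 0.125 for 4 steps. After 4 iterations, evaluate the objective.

0.00604248046875

∇g = (6p, 12q)
Step 1: at (2, -0.5), ∇g = (12, -6) → (2, -0.5) − 0.125·(12, -6) = (0.5, 0.25)
Step 2: at (0.5, 0.25), ∇g = (3, 3) → (0.5, 0.25) − 0.125·(3, 3) = (0.125, -0.125)
Step 3: at (0.125, -0.125), ∇g = (0.75, -1.5) → (0.125, -0.125) − 0.125·(0.75, -1.5) = (0.03125, 0.0625)
Step 4: at (0.03125, 0.0625), ∇g = (0.1875, 0.75) → (0.03125, 0.0625) − 0.125·(0.1875, 0.75) = (0.0078125, -0.03125)
g(0.0078125, -0.03125) = 0.00604248046875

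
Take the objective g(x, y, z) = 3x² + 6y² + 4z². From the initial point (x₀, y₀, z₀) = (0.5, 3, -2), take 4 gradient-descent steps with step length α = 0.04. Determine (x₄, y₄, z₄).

(0.16681088, 0.21934848, -0.42762752)

∇g = (6x, 12y, 8z)
(x₁, y₁, z₁) = (0.5, 3, -2) − 0.04·(3, 36, -16) = (0.38, 1.56, -1.36)
(x₂, y₂, z₂) = (0.38, 1.56, -1.36) − 0.04·(2.28, 18.72, -10.88) = (0.2888, 0.8112, -0.9248)
(x₃, y₃, z₃) = (0.2888, 0.8112, -0.9248) − 0.04·(1.7328, 9.7344, -7.3984) = (0.219488, 0.421824, -0.628864)
(x₄, y₄, z₄) = (0.219488, 0.421824, -0.628864) − 0.04·(1.316928, 5.061888, -5.030912) = (0.16681088, 0.21934848, -0.42762752)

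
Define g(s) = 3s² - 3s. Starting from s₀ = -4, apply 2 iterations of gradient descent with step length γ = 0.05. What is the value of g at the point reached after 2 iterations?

13.836075

g′(s) = 6s - 3
Step 1: g′(-4) = -27; s₁ = -4 − 0.05·(-27) = -2.65
Step 2: g′(-2.65) = -18.9; s₂ = -2.65 − 0.05·(-18.9) = -1.705
g(-1.705) = 13.836075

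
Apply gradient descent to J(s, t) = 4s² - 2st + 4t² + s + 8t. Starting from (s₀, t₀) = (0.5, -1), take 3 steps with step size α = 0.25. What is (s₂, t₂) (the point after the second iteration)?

(0.625, -1.875)

∇J = (8s - 2t + 1, -2s + 8t + 8)
Step 1: at (0.5, -1), ∇J = (7, -1) → (0.5, -1) − 0.25·(7, -1) = (-1.25, -0.75)
Step 2: at (-1.25, -0.75), ∇J = (-7.5, 4.5) → (-1.25, -0.75) − 0.25·(-7.5, 4.5) = (0.625, -1.875)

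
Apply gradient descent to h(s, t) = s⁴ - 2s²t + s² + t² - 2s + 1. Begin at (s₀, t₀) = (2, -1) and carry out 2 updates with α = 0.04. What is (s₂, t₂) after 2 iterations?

(0.33843712, -0.543808)

∇h = (4s³ - 4st + 2s - 2, -2s² + 2t)
Step 1: at (2, -1), ∇h = (42, -10) → (2, -1) − 0.04·(42, -10) = (0.32, -0.6)
Step 2: at (0.32, -0.6), ∇h = (-0.460928, -1.4048) → (0.32, -0.6) − 0.04·(-0.460928, -1.4048) = (0.33843712, -0.543808)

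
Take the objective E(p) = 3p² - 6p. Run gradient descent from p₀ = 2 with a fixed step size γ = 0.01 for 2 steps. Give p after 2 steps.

E′(p) = 6p - 6
p₁ = 2 − 0.01·6 = 1.94
p₂ = 1.94 − 0.01·5.64 = 1.8836

1.8836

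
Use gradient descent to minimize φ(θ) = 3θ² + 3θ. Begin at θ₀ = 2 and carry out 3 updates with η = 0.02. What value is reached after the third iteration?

1.20368

φ′(θ) = 6θ + 3
θ₁ = 2 − 0.02·15 = 1.7
θ₂ = 1.7 − 0.02·13.2 = 1.436
θ₃ = 1.436 − 0.02·11.616 = 1.20368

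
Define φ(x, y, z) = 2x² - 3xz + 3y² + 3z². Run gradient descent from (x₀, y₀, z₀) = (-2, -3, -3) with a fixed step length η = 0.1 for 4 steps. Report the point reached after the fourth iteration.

∇φ = (4x - 3z, 6y, -3x + 6z)
Step 1: at (-2, -3, -3), ∇φ = (1, -18, -12) → (-2, -3, -3) − 0.1·(1, -18, -12) = (-2.1, -1.2, -1.8)
Step 2: at (-2.1, -1.2, -1.8), ∇φ = (-3, -7.2, -4.5) → (-2.1, -1.2, -1.8) − 0.1·(-3, -7.2, -4.5) = (-1.8, -0.48, -1.35)
Step 3: at (-1.8, -0.48, -1.35), ∇φ = (-3.15, -2.88, -2.7) → (-1.8, -0.48, -1.35) − 0.1·(-3.15, -2.88, -2.7) = (-1.485, -0.192, -1.08)
Step 4: at (-1.485, -0.192, -1.08), ∇φ = (-2.7, -1.152, -2.025) → (-1.485, -0.192, -1.08) − 0.1·(-2.7, -1.152, -2.025) = (-1.215, -0.0768, -0.8775)

(-1.215, -0.0768, -0.8775)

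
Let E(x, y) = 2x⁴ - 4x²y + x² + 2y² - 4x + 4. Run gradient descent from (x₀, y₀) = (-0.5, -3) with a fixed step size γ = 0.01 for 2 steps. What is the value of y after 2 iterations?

∇E = (8x³ - 8xy + 2x - 4, -4x² + 4y)
(x₁, y₁) = (-0.5, -3) − 0.01·(-18, -13) = (-0.32, -2.87)
(x₂, y₂) = (-0.32, -2.87) − 0.01·(-12.249344, -11.8896) = (-0.19750656, -2.751104)
y = -2.751104

-2.751104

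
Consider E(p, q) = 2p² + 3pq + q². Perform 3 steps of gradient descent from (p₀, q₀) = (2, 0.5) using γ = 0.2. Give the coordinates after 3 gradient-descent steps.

∇E = (4p + 3q, 3p + 2q)
Step 1: at (2, 0.5), ∇E = (9.5, 7) → (2, 0.5) − 0.2·(9.5, 7) = (0.1, -0.9)
Step 2: at (0.1, -0.9), ∇E = (-2.3, -1.5) → (0.1, -0.9) − 0.2·(-2.3, -1.5) = (0.56, -0.6)
Step 3: at (0.56, -0.6), ∇E = (0.44, 0.48) → (0.56, -0.6) − 0.2·(0.44, 0.48) = (0.472, -0.696)

(0.472, -0.696)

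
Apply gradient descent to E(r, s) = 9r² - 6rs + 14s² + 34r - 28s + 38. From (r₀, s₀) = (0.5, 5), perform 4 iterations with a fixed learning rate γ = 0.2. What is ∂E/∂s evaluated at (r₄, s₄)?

∇E = (18r - 6s + 34, -6r + 28s - 28)
Step 1: at (0.5, 5), ∇E = (13, 109) → (0.5, 5) − 0.2·(13, 109) = (-2.1, -16.8)
Step 2: at (-2.1, -16.8), ∇E = (97, -485.8) → (-2.1, -16.8) − 0.2·(97, -485.8) = (-21.5, 80.36)
Step 3: at (-21.5, 80.36), ∇E = (-835.16, 2351.08) → (-21.5, 80.36) − 0.2·(-835.16, 2351.08) = (145.532, -389.856)
Step 4: at (145.532, -389.856), ∇E = (4992.712, -11817.16) → (145.532, -389.856) − 0.2·(4992.712, -11817.16) = (-853.0104, 1973.576)
∂E/∂s at (-853.0104, 1973.576) = 60350.1904

60350.1904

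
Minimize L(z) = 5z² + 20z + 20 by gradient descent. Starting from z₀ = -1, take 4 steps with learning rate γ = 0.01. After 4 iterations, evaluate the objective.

L′(z) = 10z + 20
Step 1: L′(-1) = 10; z₁ = -1 − 0.01·10 = -1.1
Step 2: L′(-1.1) = 9; z₂ = -1.1 − 0.01·9 = -1.19
Step 3: L′(-1.19) = 8.1; z₃ = -1.19 − 0.01·8.1 = -1.271
Step 4: L′(-1.271) = 7.29; z₄ = -1.271 − 0.01·7.29 = -1.3439
L(-1.3439) = 2.15233605

2.15233605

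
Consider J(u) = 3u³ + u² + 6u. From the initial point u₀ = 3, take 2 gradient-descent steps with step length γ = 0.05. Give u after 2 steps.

-3.010125

J′(u) = 9u² + 2u + 6
u₁ = 3 − 0.05·93 = -1.65
u₂ = -1.65 − 0.05·27.2025 = -3.010125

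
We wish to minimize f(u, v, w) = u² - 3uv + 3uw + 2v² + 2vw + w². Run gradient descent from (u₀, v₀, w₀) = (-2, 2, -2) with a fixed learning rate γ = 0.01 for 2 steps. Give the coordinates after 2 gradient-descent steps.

(-1.688, 1.8076, -1.884)

∇f = (2u - 3v + 3w, -3u + 4v + 2w, 3u + 2v + 2w)
Step 1: at (-2, 2, -2), ∇f = (-16, 10, -6) → (-2, 2, -2) − 0.01·(-16, 10, -6) = (-1.84, 1.9, -1.94)
Step 2: at (-1.84, 1.9, -1.94), ∇f = (-15.2, 9.24, -5.6) → (-1.84, 1.9, -1.94) − 0.01·(-15.2, 9.24, -5.6) = (-1.688, 1.8076, -1.884)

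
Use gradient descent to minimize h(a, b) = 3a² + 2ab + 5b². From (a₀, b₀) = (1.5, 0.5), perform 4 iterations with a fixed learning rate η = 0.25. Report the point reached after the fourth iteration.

∇h = (6a + 2b, 2a + 10b)
(a₁, b₁) = (1.5, 0.5) − 0.25·(10, 8) = (-1, -1.5)
(a₂, b₂) = (-1, -1.5) − 0.25·(-9, -17) = (1.25, 2.75)
(a₃, b₃) = (1.25, 2.75) − 0.25·(13, 30) = (-2, -4.75)
(a₄, b₄) = (-2, -4.75) − 0.25·(-21.5, -51.5) = (3.375, 8.125)

(3.375, 8.125)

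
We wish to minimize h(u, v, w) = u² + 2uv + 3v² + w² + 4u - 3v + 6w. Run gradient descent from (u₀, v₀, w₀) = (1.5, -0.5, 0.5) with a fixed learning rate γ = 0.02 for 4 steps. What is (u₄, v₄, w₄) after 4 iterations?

∇h = (2u + 2v + 4, 2u + 6v - 3, 2w + 6)
Step 1: at (1.5, -0.5, 0.5), ∇h = (6, -3, 7) → (1.5, -0.5, 0.5) − 0.02·(6, -3, 7) = (1.38, -0.44, 0.36)
Step 2: at (1.38, -0.44, 0.36), ∇h = (5.88, -2.88, 6.72) → (1.38, -0.44, 0.36) − 0.02·(5.88, -2.88, 6.72) = (1.2624, -0.3824, 0.2256)
Step 3: at (1.2624, -0.3824, 0.2256), ∇h = (5.76, -2.7696, 6.4512) → (1.2624, -0.3824, 0.2256) − 0.02·(5.76, -2.7696, 6.4512) = (1.1472, -0.327008, 0.096576)
Step 4: at (1.1472, -0.327008, 0.096576), ∇h = (5.640384, -2.667648, 6.193152) → (1.1472, -0.327008, 0.096576) − 0.02·(5.640384, -2.667648, 6.193152) = (1.03439232, -0.27365504, -0.02728704)

(1.03439232, -0.27365504, -0.02728704)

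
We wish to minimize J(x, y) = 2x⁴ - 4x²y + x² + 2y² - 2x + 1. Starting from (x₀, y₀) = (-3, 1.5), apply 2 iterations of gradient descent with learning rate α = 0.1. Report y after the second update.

102.556

∇J = (8x³ - 8xy + 2x - 2, -4x² + 4y)
Step 1: at (-3, 1.5), ∇J = (-188, -30) → (-3, 1.5) − 0.1·(-188, -30) = (15.8, 4.5)
Step 2: at (15.8, 4.5), ∇J = (31015.296, -980.56) → (15.8, 4.5) − 0.1·(31015.296, -980.56) = (-3085.7296, 102.556)
y = 102.556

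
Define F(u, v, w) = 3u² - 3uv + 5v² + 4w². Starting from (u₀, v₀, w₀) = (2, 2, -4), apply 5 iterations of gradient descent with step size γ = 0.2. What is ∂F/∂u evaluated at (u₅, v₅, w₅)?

∇F = (6u - 3v, -3u + 10v, 8w)
Step 1: at (2, 2, -4), ∇F = (6, 14, -32) → (2, 2, -4) − 0.2·(6, 14, -32) = (0.8, -0.8, 2.4)
Step 2: at (0.8, -0.8, 2.4), ∇F = (7.2, -10.4, 19.2) → (0.8, -0.8, 2.4) − 0.2·(7.2, -10.4, 19.2) = (-0.64, 1.28, -1.44)
Step 3: at (-0.64, 1.28, -1.44), ∇F = (-7.68, 14.72, -11.52) → (-0.64, 1.28, -1.44) − 0.2·(-7.68, 14.72, -11.52) = (0.896, -1.664, 0.864)
Step 4: at (0.896, -1.664, 0.864), ∇F = (10.368, -19.328, 6.912) → (0.896, -1.664, 0.864) − 0.2·(10.368, -19.328, 6.912) = (-1.1776, 2.2016, -0.5184)
Step 5: at (-1.1776, 2.2016, -0.5184), ∇F = (-13.6704, 25.5488, -4.1472) → (-1.1776, 2.2016, -0.5184) − 0.2·(-13.6704, 25.5488, -4.1472) = (1.55648, -2.90816, 0.31104)
∂F/∂u at (1.55648, -2.90816, 0.31104) = 18.06336

18.06336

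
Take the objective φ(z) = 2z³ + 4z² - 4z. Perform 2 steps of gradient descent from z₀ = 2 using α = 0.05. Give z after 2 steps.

φ′(z) = 6z² + 8z - 4
Step 1: φ′(2) = 36; z₁ = 2 − 0.05·36 = 0.2
Step 2: φ′(0.2) = -2.16; z₂ = 0.2 − 0.05·(-2.16) = 0.308

0.308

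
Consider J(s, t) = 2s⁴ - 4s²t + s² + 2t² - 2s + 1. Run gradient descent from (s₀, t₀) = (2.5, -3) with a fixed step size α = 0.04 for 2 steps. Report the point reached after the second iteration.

∇J = (8s³ - 8st + 2s - 2, -4s² + 4t)
Step 1: at (2.5, -3), ∇J = (188, -37) → (2.5, -3) − 0.04·(188, -37) = (-5.02, -1.52)
Step 2: at (-5.02, -1.52), ∇J = (-1085.131264, -106.8816) → (-5.02, -1.52) − 0.04·(-1085.131264, -106.8816) = (38.38525056, 2.755264)

(38.38525056, 2.755264)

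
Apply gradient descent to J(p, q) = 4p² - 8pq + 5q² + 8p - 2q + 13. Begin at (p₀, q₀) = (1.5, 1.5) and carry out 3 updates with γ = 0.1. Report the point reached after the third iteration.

∇J = (8p - 8q + 8, -8p + 10q - 2)
(p₁, q₁) = (1.5, 1.5) − 0.1·(8, 1) = (0.7, 1.4)
(p₂, q₂) = (0.7, 1.4) − 0.1·(2.4, 6.4) = (0.46, 0.76)
(p₃, q₃) = (0.46, 0.76) − 0.1·(5.6, 1.92) = (-0.1, 0.568)

(-0.1, 0.568)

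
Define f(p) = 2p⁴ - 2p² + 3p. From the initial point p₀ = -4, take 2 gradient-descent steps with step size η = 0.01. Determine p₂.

0.87285144

f′(p) = 8p³ - 4p + 3
p₁ = -4 − 0.01·(-493) = 0.93
p₂ = 0.93 − 0.01·5.714856 = 0.87285144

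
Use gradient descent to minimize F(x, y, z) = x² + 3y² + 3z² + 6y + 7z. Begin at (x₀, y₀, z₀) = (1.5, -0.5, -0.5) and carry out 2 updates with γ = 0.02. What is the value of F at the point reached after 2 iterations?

-3.92293824

∇F = (2x, 6y + 6, 6z + 7)
(x₁, y₁, z₁) = (1.5, -0.5, -0.5) − 0.02·(3, 3, 4) = (1.44, -0.56, -0.58)
(x₂, y₂, z₂) = (1.44, -0.56, -0.58) − 0.02·(2.88, 2.64, 3.52) = (1.3824, -0.6128, -0.6504)
F(1.3824, -0.6128, -0.6504) = -3.92293824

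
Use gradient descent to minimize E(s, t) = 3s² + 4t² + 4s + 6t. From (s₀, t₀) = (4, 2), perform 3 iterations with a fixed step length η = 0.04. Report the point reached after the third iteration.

∇E = (6s + 4, 8t + 6)
(s₁, t₁) = (4, 2) − 0.04·(28, 22) = (2.88, 1.12)
(s₂, t₂) = (2.88, 1.12) − 0.04·(21.28, 14.96) = (2.0288, 0.5216)
(s₃, t₃) = (2.0288, 0.5216) − 0.04·(16.1728, 10.1728) = (1.381888, 0.114688)

(1.381888, 0.114688)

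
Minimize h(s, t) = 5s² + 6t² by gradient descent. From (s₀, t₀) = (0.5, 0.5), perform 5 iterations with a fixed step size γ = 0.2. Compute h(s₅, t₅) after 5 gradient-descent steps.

∇h = (10s, 12t)
Step 1: at (0.5, 0.5), ∇h = (5, 6) → (0.5, 0.5) − 0.2·(5, 6) = (-0.5, -0.7)
Step 2: at (-0.5, -0.7), ∇h = (-5, -8.4) → (-0.5, -0.7) − 0.2·(-5, -8.4) = (0.5, 0.98)
Step 3: at (0.5, 0.98), ∇h = (5, 11.76) → (0.5, 0.98) − 0.2·(5, 11.76) = (-0.5, -1.372)
Step 4: at (-0.5, -1.372), ∇h = (-5, -16.464) → (-0.5, -1.372) − 0.2·(-5, -16.464) = (0.5, 1.9208)
Step 5: at (0.5, 1.9208), ∇h = (5, 23.0496) → (0.5, 1.9208) − 0.2·(5, 23.0496) = (-0.5, -2.68912)
h(-0.5, -2.68912) = 44.6381982464

44.6381982464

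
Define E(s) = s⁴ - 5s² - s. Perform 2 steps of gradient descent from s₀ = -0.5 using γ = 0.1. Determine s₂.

E′(s) = 4s³ - 10s - 1
Step 1: E′(-0.5) = 3.5; s₁ = -0.5 − 0.1·3.5 = -0.85
Step 2: E′(-0.85) = 5.0435; s₂ = -0.85 − 0.1·5.0435 = -1.35435

-1.35435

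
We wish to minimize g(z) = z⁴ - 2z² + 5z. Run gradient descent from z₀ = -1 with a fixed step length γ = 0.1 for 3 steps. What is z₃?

g′(z) = 4z³ - 4z + 5
z₁ = -1 − 0.1·5 = -1.5
z₂ = -1.5 − 0.1·(-2.5) = -1.25
z₃ = -1.25 − 0.1·2.1875 = -1.46875

-1.46875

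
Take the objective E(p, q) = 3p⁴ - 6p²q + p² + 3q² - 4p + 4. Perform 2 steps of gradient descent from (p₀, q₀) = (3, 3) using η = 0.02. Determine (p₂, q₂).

∇E = (12p³ - 12pq + 2p - 4, -6p² + 6q)
Step 1: at (3, 3), ∇E = (218, -36) → (3, 3) − 0.02·(218, -36) = (-1.36, 3.72)
Step 2: at (-1.36, 3.72), ∇E = (23.804928, 11.2224) → (-1.36, 3.72) − 0.02·(23.804928, 11.2224) = (-1.83609856, 3.495552)

(-1.83609856, 3.495552)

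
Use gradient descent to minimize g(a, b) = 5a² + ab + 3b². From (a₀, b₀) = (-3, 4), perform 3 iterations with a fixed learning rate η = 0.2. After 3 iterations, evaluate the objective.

∇g = (10a + b, a + 6b)
Step 1: at (-3, 4), ∇g = (-26, 21) → (-3, 4) − 0.2·(-26, 21) = (2.2, -0.2)
Step 2: at (2.2, -0.2), ∇g = (21.8, 1) → (2.2, -0.2) − 0.2·(21.8, 1) = (-2.16, -0.4)
Step 3: at (-2.16, -0.4), ∇g = (-22, -4.56) → (-2.16, -0.4) − 0.2·(-22, -4.56) = (2.24, 0.512)
g(2.24, 0.512) = 27.021312

27.021312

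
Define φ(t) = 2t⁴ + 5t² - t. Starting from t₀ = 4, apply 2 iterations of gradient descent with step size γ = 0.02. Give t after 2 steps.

49.75574528

φ′(t) = 8t³ + 10t - 1
Step 1: φ′(4) = 551; t₁ = 4 − 0.02·551 = -7.02
Step 2: φ′(-7.02) = -2838.787264; t₂ = -7.02 − 0.02·(-2838.787264) = 49.75574528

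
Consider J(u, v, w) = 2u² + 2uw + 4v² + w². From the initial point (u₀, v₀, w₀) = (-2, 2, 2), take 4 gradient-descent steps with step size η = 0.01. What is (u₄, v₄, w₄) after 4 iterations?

(-1.84928416, 1.43278592, 1.99538944)

∇J = (4u + 2w, 8v, 2u + 2w)
Step 1: at (-2, 2, 2), ∇J = (-4, 16, 0) → (-2, 2, 2) − 0.01·(-4, 16, 0) = (-1.96, 1.84, 2)
Step 2: at (-1.96, 1.84, 2), ∇J = (-3.84, 14.72, 0.08) → (-1.96, 1.84, 2) − 0.01·(-3.84, 14.72, 0.08) = (-1.9216, 1.6928, 1.9992)
Step 3: at (-1.9216, 1.6928, 1.9992), ∇J = (-3.688, 13.5424, 0.1552) → (-1.9216, 1.6928, 1.9992) − 0.01·(-3.688, 13.5424, 0.1552) = (-1.88472, 1.557376, 1.997648)
Step 4: at (-1.88472, 1.557376, 1.997648), ∇J = (-3.543584, 12.459008, 0.225856) → (-1.88472, 1.557376, 1.997648) − 0.01·(-3.543584, 12.459008, 0.225856) = (-1.84928416, 1.43278592, 1.99538944)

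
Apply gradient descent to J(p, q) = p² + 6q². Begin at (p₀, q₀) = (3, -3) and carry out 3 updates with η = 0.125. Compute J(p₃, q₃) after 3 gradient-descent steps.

∇J = (2p, 12q)
(p₁, q₁) = (3, -3) − 0.125·(6, -36) = (2.25, 1.5)
(p₂, q₂) = (2.25, 1.5) − 0.125·(4.5, 18) = (1.6875, -0.75)
(p₃, q₃) = (1.6875, -0.75) − 0.125·(3.375, -9) = (1.265625, 0.375)
J(1.265625, 0.375) = 2.445556640625

2.445556640625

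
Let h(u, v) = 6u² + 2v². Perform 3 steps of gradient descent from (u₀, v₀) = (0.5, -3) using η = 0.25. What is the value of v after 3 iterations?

0

∇h = (12u, 4v)
(u₁, v₁) = (0.5, -3) − 0.25·(6, -12) = (-1, 0)
(u₂, v₂) = (-1, 0) − 0.25·(-12, 0) = (2, 0)
(u₃, v₃) = (2, 0) − 0.25·(24, 0) = (-4, 0)
v = 0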